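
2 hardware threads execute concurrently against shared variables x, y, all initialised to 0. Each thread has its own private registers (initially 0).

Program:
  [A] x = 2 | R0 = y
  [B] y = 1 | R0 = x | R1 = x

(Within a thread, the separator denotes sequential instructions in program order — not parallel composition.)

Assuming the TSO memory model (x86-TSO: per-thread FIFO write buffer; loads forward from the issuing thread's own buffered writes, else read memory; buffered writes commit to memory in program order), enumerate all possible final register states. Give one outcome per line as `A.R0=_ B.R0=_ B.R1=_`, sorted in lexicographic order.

outcome vector order: (A.R0,B.R0,B.R1)
|TSO outcomes| = 6

A.R0=0 B.R0=0 B.R1=0
A.R0=0 B.R0=0 B.R1=2
A.R0=0 B.R0=2 B.R1=2
A.R0=1 B.R0=0 B.R1=0
A.R0=1 B.R0=0 B.R1=2
A.R0=1 B.R0=2 B.R1=2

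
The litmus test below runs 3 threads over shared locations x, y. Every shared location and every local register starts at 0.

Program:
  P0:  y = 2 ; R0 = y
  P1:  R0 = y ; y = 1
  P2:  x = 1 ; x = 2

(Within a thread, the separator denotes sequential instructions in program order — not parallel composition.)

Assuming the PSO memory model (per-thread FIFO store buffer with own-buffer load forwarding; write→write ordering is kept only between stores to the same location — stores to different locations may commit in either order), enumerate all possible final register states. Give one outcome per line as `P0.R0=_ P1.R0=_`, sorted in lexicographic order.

P0.R0=1 P1.R0=0
P0.R0=1 P1.R0=2
P0.R0=2 P1.R0=0
P0.R0=2 P1.R0=2

outcome vector order: (P0.R0,P1.R0)
|PSO outcomes| = 4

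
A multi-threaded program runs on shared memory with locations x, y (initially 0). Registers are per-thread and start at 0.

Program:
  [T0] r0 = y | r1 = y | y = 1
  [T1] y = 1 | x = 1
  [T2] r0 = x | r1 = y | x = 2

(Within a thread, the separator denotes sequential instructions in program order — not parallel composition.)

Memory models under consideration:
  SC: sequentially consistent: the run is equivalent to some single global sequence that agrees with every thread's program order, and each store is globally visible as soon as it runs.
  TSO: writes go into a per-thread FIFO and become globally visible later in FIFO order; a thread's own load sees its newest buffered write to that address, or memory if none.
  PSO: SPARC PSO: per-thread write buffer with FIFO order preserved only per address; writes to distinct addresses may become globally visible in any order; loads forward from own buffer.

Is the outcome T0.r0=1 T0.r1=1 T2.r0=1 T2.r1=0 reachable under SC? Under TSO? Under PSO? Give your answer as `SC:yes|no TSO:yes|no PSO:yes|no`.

outcome vector order: (T0.r0,T0.r1,T2.r0,T2.r1)
SC (9): <0 0 0 0> <0 0 0 1> <0 0 1 1> <0 1 0 0> <0 1 0 1> <0 1 1 1> <1 1 0 0> <1 1 0 1> <1 1 1 1>
TSO (9): <0 0 0 0> <0 0 0 1> <0 0 1 1> <0 1 0 0> <0 1 0 1> <0 1 1 1> <1 1 0 0> <1 1 0 1> <1 1 1 1>
PSO (12): <0 0 0 0> <0 0 0 1> <0 0 1 0> <0 0 1 1> <0 1 0 0> <0 1 0 1> <0 1 1 0> <0 1 1 1> <1 1 0 0> <1 1 0 1> <1 1 1 0> <1 1 1 1>
target <1 1 1 0> ∈ {PSO}

SC:no TSO:no PSO:yes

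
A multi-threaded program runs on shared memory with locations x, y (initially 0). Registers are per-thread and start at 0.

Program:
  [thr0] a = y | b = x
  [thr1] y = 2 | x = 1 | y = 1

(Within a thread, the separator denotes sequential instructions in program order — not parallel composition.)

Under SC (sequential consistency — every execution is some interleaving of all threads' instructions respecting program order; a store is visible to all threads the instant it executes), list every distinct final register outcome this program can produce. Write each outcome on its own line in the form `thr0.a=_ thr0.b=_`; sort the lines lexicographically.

thr0.a=0 thr0.b=0
thr0.a=0 thr0.b=1
thr0.a=1 thr0.b=1
thr0.a=2 thr0.b=0
thr0.a=2 thr0.b=1

outcome vector order: (thr0.a,thr0.b)
|SC outcomes| = 5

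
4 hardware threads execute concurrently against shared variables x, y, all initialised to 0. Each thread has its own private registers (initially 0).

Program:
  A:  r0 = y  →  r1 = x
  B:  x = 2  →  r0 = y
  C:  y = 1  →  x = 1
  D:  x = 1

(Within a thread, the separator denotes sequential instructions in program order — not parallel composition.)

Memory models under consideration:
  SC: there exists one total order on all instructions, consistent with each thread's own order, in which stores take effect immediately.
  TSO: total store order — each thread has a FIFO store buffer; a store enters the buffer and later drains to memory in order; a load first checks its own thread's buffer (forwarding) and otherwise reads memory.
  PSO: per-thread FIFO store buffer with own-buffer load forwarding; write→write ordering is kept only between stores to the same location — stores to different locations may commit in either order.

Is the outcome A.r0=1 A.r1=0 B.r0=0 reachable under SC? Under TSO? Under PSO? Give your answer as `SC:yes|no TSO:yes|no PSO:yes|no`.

outcome vector order: (A.r0,A.r1,B.r0)
SC (11): 0/0/0, 0/0/1, 0/1/0, 0/1/1, 0/2/0, 0/2/1, 1/0/1, 1/1/0, 1/1/1, 1/2/0, 1/2/1
TSO (12): 0/0/0, 0/0/1, 0/1/0, 0/1/1, 0/2/0, 0/2/1, 1/0/0, 1/0/1, 1/1/0, 1/1/1, 1/2/0, 1/2/1
PSO (12): 0/0/0, 0/0/1, 0/1/0, 0/1/1, 0/2/0, 0/2/1, 1/0/0, 1/0/1, 1/1/0, 1/1/1, 1/2/0, 1/2/1
target 1/0/0 ∈ {TSO,PSO}

SC:no TSO:yes PSO:yes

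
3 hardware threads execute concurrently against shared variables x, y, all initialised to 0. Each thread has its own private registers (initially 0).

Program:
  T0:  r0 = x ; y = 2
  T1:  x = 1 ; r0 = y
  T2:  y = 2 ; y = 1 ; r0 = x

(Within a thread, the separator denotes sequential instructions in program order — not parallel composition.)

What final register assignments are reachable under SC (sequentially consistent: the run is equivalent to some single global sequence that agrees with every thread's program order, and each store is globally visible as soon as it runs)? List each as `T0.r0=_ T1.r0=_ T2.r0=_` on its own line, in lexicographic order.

T0.r0=0 T1.r0=0 T2.r0=1
T0.r0=0 T1.r0=1 T2.r0=0
T0.r0=0 T1.r0=1 T2.r0=1
T0.r0=0 T1.r0=2 T2.r0=0
T0.r0=0 T1.r0=2 T2.r0=1
T0.r0=1 T1.r0=0 T2.r0=1
T0.r0=1 T1.r0=1 T2.r0=0
T0.r0=1 T1.r0=1 T2.r0=1
T0.r0=1 T1.r0=2 T2.r0=0
T0.r0=1 T1.r0=2 T2.r0=1

outcome vector order: (T0.r0,T1.r0,T2.r0)
|SC outcomes| = 10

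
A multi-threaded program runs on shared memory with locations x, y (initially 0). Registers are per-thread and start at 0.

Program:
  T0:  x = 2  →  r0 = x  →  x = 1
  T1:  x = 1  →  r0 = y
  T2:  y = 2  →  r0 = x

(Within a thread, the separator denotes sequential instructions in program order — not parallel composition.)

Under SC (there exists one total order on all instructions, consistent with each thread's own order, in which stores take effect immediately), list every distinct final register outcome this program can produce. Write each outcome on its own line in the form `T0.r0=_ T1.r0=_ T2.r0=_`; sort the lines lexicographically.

outcome vector order: (T0.r0,T1.r0,T2.r0)
|SC outcomes| = 9

T0.r0=1 T1.r0=0 T2.r0=1
T0.r0=1 T1.r0=2 T2.r0=0
T0.r0=1 T1.r0=2 T2.r0=1
T0.r0=1 T1.r0=2 T2.r0=2
T0.r0=2 T1.r0=0 T2.r0=1
T0.r0=2 T1.r0=0 T2.r0=2
T0.r0=2 T1.r0=2 T2.r0=0
T0.r0=2 T1.r0=2 T2.r0=1
T0.r0=2 T1.r0=2 T2.r0=2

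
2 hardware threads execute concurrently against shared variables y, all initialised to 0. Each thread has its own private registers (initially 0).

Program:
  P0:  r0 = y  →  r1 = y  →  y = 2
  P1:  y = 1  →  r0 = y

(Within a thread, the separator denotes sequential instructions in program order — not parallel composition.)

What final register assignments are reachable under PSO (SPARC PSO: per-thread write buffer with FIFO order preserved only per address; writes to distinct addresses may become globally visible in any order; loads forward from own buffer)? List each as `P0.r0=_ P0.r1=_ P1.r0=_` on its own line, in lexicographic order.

P0.r0=0 P0.r1=0 P1.r0=1
P0.r0=0 P0.r1=0 P1.r0=2
P0.r0=0 P0.r1=1 P1.r0=1
P0.r0=0 P0.r1=1 P1.r0=2
P0.r0=1 P0.r1=1 P1.r0=1
P0.r0=1 P0.r1=1 P1.r0=2

outcome vector order: (P0.r0,P0.r1,P1.r0)
|PSO outcomes| = 6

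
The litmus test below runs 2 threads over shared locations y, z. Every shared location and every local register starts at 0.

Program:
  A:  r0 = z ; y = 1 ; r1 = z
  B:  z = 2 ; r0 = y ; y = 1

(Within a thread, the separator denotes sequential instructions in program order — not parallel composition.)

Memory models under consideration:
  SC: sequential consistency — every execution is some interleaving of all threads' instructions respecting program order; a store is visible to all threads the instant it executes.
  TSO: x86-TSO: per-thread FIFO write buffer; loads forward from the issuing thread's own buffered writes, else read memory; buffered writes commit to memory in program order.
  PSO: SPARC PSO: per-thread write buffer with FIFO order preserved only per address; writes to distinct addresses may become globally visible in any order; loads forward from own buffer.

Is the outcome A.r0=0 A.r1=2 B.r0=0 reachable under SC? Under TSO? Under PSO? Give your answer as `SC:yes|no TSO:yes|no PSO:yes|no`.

outcome vector order: (A.r0,A.r1,B.r0)
SC (5): <0 0 1>, <0 2 0>, <0 2 1>, <2 2 0>, <2 2 1>
TSO (6): <0 0 0>, <0 0 1>, <0 2 0>, <0 2 1>, <2 2 0>, <2 2 1>
PSO (6): <0 0 0>, <0 0 1>, <0 2 0>, <0 2 1>, <2 2 0>, <2 2 1>
target <0 2 0> ∈ {SC,TSO,PSO}

SC:yes TSO:yes PSO:yes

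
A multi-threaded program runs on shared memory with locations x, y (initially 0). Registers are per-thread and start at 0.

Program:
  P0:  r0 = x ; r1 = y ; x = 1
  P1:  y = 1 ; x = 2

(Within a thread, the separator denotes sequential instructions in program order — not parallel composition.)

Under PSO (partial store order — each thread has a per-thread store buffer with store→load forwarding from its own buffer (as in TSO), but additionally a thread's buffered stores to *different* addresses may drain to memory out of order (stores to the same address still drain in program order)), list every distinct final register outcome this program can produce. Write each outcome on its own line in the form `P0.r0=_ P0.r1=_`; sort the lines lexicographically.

outcome vector order: (P0.r0,P0.r1)
|PSO outcomes| = 4

P0.r0=0 P0.r1=0
P0.r0=0 P0.r1=1
P0.r0=2 P0.r1=0
P0.r0=2 P0.r1=1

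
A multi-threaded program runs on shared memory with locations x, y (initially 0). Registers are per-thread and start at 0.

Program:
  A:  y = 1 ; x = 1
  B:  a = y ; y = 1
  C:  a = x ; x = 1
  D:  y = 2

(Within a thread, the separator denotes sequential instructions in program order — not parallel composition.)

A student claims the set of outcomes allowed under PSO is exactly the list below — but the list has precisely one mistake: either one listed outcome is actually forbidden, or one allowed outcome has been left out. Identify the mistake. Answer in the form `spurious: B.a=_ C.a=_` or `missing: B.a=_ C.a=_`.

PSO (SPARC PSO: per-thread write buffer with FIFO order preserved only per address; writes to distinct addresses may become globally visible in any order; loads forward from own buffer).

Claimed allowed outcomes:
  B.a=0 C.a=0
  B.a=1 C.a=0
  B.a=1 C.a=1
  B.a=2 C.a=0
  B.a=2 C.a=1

outcome vector order: (B.a,C.a)
under PSO → 0/0; 0/1; 1/0; 1/1; 2/0; 2/1
PSO∖claimed = {0/1}

missing: B.a=0 C.a=1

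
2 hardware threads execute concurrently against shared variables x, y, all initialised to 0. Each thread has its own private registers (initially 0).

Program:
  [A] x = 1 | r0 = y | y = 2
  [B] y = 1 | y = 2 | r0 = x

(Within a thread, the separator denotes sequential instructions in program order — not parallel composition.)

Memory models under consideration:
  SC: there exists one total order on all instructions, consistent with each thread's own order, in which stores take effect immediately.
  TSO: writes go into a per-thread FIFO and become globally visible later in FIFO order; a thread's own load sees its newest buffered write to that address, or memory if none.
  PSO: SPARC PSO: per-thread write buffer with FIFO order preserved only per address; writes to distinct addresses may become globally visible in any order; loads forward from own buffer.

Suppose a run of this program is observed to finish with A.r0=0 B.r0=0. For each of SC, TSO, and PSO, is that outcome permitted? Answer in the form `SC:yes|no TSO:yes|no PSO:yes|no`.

SC:no TSO:yes PSO:yes

outcome vector order: (A.r0,B.r0)
under SC → (0,1); (1,1); (2,0); (2,1)
under TSO → (0,0); (0,1); (1,0); (1,1); (2,0); (2,1)
under PSO → (0,0); (0,1); (1,0); (1,1); (2,0); (2,1)
target (0,0) ∈ {TSO,PSO}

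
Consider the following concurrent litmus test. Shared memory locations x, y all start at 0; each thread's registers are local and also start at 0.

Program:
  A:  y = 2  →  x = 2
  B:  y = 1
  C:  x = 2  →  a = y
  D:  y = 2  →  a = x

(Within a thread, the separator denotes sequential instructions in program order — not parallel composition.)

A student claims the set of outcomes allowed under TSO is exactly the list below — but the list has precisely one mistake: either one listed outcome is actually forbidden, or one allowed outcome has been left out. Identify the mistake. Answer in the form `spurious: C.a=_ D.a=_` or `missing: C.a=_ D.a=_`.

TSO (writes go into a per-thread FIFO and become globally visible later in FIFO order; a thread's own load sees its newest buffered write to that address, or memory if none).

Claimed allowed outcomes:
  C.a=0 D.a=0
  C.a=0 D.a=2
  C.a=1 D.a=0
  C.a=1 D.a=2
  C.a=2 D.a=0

outcome vector order: (C.a,D.a)
under TSO → 0/0; 0/2; 1/0; 1/2; 2/0; 2/2
TSO∖claimed = {2/2}

missing: C.a=2 D.a=2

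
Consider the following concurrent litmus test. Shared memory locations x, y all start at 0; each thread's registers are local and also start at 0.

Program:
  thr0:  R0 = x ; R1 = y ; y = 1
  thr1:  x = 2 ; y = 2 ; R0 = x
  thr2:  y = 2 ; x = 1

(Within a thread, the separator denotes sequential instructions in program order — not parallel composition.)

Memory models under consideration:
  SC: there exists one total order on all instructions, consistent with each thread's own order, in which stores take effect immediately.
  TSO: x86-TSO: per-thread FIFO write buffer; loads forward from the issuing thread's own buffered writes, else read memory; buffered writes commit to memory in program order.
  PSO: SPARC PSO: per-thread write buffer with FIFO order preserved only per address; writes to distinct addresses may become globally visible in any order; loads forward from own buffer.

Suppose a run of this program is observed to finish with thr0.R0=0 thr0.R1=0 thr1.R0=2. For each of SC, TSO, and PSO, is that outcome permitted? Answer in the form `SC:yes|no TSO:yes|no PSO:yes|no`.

outcome vector order: (thr0.R0,thr0.R1,thr1.R0)
[SC] allowed = {(0,0,1) (0,0,2) (0,2,1) (0,2,2) (1,2,1) (1,2,2) (2,0,1) (2,0,2) (2,2,1) (2,2,2)}
[TSO] allowed = {(0,0,1) (0,0,2) (0,2,1) (0,2,2) (1,2,1) (1,2,2) (2,0,1) (2,0,2) (2,2,1) (2,2,2)}
[PSO] allowed = {(0,0,1) (0,0,2) (0,2,1) (0,2,2) (1,0,1) (1,0,2) (1,2,1) (1,2,2) (2,0,1) (2,0,2) (2,2,1) (2,2,2)}
target (0,0,2) ∈ {SC,TSO,PSO}

SC:yes TSO:yes PSO:yes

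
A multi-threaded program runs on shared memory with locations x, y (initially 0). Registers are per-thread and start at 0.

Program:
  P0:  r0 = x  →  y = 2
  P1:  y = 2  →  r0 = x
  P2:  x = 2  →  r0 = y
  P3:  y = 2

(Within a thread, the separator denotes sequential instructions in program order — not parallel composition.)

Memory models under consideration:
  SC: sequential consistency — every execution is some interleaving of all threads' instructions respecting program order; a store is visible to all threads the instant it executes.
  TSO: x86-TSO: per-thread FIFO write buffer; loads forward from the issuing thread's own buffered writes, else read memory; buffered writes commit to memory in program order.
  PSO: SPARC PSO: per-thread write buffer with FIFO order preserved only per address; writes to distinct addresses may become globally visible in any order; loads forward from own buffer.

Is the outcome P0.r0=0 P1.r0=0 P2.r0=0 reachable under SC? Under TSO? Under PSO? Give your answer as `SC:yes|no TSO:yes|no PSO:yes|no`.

outcome vector order: (P0.r0,P1.r0,P2.r0)
[SC] allowed = {<0 0 2> <0 2 0> <0 2 2> <2 0 2> <2 2 0> <2 2 2>}
[TSO] allowed = {<0 0 0> <0 0 2> <0 2 0> <0 2 2> <2 0 0> <2 0 2> <2 2 0> <2 2 2>}
[PSO] allowed = {<0 0 0> <0 0 2> <0 2 0> <0 2 2> <2 0 0> <2 0 2> <2 2 0> <2 2 2>}
target <0 0 0> ∈ {TSO,PSO}

SC:no TSO:yes PSO:yes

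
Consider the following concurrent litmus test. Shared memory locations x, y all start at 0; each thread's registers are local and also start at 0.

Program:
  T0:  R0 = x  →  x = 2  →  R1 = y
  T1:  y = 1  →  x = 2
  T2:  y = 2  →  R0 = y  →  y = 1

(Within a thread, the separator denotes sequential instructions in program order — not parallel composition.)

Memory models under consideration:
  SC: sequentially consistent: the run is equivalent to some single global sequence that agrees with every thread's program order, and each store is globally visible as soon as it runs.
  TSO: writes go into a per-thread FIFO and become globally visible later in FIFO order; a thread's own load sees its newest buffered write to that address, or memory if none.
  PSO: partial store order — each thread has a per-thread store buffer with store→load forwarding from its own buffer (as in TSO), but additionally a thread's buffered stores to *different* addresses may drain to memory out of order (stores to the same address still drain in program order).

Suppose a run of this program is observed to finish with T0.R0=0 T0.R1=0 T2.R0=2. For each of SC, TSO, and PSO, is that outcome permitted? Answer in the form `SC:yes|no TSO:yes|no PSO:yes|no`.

outcome vector order: (T0.R0,T0.R1,T2.R0)
SC: 9 outcomes — {001; 002; 011; 012; 021; 022; 211; 212; 222}
TSO: 9 outcomes — {001; 002; 011; 012; 021; 022; 211; 212; 222}
PSO: 12 outcomes — {001; 002; 011; 012; 021; 022; 201; 202; 211; 212; 221; 222}
target 002 ∈ {SC,TSO,PSO}

SC:yes TSO:yes PSO:yes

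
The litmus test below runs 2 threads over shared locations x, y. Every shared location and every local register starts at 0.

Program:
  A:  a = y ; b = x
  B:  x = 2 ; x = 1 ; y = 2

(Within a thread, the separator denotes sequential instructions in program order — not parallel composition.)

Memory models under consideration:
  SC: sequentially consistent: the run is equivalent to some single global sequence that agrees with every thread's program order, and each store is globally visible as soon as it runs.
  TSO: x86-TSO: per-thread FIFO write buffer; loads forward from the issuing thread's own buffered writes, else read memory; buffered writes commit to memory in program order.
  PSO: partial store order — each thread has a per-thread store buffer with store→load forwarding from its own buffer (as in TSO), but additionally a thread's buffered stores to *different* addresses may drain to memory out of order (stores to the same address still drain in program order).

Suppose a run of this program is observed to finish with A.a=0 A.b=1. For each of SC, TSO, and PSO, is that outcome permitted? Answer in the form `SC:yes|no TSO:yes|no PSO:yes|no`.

SC:yes TSO:yes PSO:yes

outcome vector order: (A.a,A.b)
SC (4): <0 0>, <0 1>, <0 2>, <2 1>
TSO (4): <0 0>, <0 1>, <0 2>, <2 1>
PSO (6): <0 0>, <0 1>, <0 2>, <2 0>, <2 1>, <2 2>
target <0 1> ∈ {SC,TSO,PSO}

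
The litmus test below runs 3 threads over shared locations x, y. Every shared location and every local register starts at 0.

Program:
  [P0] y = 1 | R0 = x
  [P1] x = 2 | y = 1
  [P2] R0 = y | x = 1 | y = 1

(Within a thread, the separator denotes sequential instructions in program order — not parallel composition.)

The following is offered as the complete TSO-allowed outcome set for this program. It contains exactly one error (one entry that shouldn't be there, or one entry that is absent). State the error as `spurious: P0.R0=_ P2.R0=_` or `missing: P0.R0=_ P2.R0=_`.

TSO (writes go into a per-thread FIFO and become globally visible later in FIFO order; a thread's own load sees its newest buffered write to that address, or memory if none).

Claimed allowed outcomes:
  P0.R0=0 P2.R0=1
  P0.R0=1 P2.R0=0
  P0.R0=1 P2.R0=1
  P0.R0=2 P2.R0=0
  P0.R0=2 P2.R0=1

outcome vector order: (P0.R0,P2.R0)
under TSO → 00; 01; 10; 11; 20; 21
TSO∖claimed = {00}

missing: P0.R0=0 P2.R0=0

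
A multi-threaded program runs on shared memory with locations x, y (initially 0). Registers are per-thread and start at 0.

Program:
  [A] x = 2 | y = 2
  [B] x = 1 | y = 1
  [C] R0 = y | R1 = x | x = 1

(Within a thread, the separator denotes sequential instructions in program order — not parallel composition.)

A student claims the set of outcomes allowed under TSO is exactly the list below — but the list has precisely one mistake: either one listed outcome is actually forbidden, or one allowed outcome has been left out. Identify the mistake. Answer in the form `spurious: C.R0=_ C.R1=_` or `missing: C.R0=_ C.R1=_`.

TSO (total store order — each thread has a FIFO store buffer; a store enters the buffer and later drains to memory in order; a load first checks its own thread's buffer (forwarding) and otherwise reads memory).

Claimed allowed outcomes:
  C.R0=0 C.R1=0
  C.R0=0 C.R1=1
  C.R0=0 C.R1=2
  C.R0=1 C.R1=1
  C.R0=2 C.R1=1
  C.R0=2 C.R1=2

missing: C.R0=1 C.R1=2

outcome vector order: (C.R0,C.R1)
TSO (7): 00; 01; 02; 11; 12; 21; 22
TSO∖claimed = {12}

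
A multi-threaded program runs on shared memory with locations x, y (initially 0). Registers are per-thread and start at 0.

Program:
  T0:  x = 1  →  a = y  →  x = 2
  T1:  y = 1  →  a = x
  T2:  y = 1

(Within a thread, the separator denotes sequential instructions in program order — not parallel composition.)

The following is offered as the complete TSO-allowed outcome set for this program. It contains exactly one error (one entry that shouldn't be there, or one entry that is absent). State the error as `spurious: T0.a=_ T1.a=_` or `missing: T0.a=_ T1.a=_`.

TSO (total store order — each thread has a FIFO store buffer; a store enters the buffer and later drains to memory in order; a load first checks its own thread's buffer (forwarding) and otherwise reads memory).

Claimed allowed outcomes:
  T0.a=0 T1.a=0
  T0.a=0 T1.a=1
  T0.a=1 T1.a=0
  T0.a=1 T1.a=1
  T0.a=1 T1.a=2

outcome vector order: (T0.a,T1.a)
TSO (6): (0,0), (0,1), (0,2), (1,0), (1,1), (1,2)
TSO∖claimed = {(0,2)}

missing: T0.a=0 T1.a=2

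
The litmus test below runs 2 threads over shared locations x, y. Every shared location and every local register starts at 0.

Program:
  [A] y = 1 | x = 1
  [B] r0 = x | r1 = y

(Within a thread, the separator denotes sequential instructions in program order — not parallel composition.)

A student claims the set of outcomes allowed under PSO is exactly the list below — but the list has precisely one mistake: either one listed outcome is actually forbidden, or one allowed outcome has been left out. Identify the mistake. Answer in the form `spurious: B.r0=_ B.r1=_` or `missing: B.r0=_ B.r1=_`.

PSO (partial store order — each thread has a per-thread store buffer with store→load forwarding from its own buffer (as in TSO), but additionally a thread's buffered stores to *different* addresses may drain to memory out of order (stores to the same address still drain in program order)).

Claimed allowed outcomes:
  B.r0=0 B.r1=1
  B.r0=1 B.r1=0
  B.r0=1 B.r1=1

missing: B.r0=0 B.r1=0

outcome vector order: (B.r0,B.r1)
PSO: 4 outcomes — {00; 01; 10; 11}
PSO∖claimed = {00}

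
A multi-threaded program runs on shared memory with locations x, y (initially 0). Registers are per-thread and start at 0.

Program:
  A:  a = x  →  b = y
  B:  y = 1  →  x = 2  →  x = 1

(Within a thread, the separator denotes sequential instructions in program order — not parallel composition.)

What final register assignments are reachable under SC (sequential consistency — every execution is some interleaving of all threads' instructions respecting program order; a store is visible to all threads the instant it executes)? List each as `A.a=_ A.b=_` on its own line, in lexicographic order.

outcome vector order: (A.a,A.b)
|SC outcomes| = 4

A.a=0 A.b=0
A.a=0 A.b=1
A.a=1 A.b=1
A.a=2 A.b=1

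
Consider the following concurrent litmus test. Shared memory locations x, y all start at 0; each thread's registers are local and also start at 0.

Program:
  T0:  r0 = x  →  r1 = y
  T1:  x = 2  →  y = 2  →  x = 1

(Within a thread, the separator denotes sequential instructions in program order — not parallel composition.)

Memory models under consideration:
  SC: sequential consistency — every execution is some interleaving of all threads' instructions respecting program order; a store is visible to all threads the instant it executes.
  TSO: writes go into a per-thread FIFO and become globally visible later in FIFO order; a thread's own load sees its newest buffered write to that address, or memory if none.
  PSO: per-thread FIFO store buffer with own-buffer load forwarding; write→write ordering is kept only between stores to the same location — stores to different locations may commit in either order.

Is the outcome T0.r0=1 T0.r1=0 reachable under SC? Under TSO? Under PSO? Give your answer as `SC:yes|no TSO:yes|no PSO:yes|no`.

SC:no TSO:no PSO:yes

outcome vector order: (T0.r0,T0.r1)
SC (5): (0,0), (0,2), (1,2), (2,0), (2,2)
TSO (5): (0,0), (0,2), (1,2), (2,0), (2,2)
PSO (6): (0,0), (0,2), (1,0), (1,2), (2,0), (2,2)
target (1,0) ∈ {PSO}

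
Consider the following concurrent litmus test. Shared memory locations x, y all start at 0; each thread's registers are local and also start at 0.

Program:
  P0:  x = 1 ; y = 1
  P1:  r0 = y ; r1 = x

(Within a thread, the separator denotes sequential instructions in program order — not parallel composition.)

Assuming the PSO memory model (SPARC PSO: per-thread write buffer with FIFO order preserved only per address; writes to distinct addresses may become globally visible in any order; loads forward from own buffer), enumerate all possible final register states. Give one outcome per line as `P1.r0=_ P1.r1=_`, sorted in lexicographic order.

outcome vector order: (P1.r0,P1.r1)
|PSO outcomes| = 4

P1.r0=0 P1.r1=0
P1.r0=0 P1.r1=1
P1.r0=1 P1.r1=0
P1.r0=1 P1.r1=1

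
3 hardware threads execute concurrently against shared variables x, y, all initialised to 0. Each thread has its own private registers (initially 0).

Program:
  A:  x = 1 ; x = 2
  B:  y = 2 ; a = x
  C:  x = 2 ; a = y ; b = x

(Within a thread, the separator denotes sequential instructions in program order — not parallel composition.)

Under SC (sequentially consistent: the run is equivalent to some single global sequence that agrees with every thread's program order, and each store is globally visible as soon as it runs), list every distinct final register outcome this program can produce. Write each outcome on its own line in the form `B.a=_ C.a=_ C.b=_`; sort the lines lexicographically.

B.a=0 C.a=2 C.b=1
B.a=0 C.a=2 C.b=2
B.a=1 C.a=0 C.b=1
B.a=1 C.a=0 C.b=2
B.a=1 C.a=2 C.b=1
B.a=1 C.a=2 C.b=2
B.a=2 C.a=0 C.b=1
B.a=2 C.a=0 C.b=2
B.a=2 C.a=2 C.b=1
B.a=2 C.a=2 C.b=2

outcome vector order: (B.a,C.a,C.b)
|SC outcomes| = 10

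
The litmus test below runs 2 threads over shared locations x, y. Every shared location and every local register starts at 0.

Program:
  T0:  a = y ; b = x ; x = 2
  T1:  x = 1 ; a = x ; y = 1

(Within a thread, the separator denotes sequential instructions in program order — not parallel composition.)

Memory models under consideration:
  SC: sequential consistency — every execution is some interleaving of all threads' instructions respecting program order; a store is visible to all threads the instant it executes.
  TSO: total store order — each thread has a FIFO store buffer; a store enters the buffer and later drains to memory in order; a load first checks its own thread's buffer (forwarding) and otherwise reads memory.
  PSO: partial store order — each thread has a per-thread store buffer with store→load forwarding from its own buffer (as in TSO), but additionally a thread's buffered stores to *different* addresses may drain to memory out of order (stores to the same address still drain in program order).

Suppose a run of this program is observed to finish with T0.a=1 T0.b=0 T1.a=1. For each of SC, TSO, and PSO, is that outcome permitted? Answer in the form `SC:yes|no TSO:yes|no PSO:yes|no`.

SC:no TSO:no PSO:yes

outcome vector order: (T0.a,T0.b,T1.a)
[SC] allowed = {(0,0,1) (0,0,2) (0,1,1) (0,1,2) (1,1,1)}
[TSO] allowed = {(0,0,1) (0,0,2) (0,1,1) (0,1,2) (1,1,1)}
[PSO] allowed = {(0,0,1) (0,0,2) (0,1,1) (0,1,2) (1,0,1) (1,1,1)}
target (1,0,1) ∈ {PSO}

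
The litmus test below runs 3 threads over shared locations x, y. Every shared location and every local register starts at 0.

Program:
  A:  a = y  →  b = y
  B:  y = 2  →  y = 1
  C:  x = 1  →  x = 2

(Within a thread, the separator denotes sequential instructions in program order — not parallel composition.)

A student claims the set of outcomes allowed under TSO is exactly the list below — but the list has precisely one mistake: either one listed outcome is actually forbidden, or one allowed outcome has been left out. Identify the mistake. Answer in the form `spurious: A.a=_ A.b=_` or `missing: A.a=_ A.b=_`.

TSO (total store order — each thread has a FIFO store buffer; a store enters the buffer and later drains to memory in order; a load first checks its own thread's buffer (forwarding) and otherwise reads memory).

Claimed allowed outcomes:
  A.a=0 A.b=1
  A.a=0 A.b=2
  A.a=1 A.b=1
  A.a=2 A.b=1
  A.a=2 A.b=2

outcome vector order: (A.a,A.b)
under TSO → 0/0; 0/1; 0/2; 1/1; 2/1; 2/2
TSO∖claimed = {0/0}

missing: A.a=0 A.b=0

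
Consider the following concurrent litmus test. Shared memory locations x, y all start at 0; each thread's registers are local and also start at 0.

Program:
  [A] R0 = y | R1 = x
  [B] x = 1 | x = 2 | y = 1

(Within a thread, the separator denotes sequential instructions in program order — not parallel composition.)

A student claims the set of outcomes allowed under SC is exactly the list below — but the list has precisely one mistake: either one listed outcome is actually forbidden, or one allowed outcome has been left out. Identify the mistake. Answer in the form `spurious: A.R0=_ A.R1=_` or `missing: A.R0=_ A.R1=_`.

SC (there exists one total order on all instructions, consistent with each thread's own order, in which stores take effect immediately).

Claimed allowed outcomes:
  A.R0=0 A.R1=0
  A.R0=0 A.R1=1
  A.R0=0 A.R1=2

outcome vector order: (A.R0,A.R1)
SC (4): 00, 01, 02, 12
SC∖claimed = {12}

missing: A.R0=1 A.R1=2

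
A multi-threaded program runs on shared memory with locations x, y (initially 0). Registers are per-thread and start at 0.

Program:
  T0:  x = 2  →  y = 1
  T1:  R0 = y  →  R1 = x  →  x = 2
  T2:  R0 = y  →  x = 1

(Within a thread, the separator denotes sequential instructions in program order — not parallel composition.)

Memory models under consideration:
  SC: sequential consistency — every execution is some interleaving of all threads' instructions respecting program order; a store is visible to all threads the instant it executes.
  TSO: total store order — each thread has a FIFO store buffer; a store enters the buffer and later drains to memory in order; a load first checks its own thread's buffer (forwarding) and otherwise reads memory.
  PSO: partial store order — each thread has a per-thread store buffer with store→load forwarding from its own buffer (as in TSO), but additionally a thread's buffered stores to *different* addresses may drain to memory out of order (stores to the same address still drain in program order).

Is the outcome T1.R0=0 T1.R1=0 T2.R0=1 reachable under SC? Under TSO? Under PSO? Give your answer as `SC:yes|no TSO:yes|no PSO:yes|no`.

SC:yes TSO:yes PSO:yes

outcome vector order: (T1.R0,T1.R1,T2.R0)
[SC] allowed = {0/0/0 0/0/1 0/1/0 0/1/1 0/2/0 0/2/1 1/1/0 1/1/1 1/2/0 1/2/1}
[TSO] allowed = {0/0/0 0/0/1 0/1/0 0/1/1 0/2/0 0/2/1 1/1/0 1/1/1 1/2/0 1/2/1}
[PSO] allowed = {0/0/0 0/0/1 0/1/0 0/1/1 0/2/0 0/2/1 1/0/0 1/0/1 1/1/0 1/1/1 1/2/0 1/2/1}
target 0/0/1 ∈ {SC,TSO,PSO}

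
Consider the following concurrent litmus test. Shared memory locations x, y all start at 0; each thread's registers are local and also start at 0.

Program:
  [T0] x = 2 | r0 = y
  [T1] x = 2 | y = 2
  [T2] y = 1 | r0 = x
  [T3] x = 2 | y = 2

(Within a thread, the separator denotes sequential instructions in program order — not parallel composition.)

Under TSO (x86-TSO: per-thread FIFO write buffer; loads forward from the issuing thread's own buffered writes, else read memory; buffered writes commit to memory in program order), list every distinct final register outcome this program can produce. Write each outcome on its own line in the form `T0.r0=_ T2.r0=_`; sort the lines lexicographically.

outcome vector order: (T0.r0,T2.r0)
|TSO outcomes| = 6

T0.r0=0 T2.r0=0
T0.r0=0 T2.r0=2
T0.r0=1 T2.r0=0
T0.r0=1 T2.r0=2
T0.r0=2 T2.r0=0
T0.r0=2 T2.r0=2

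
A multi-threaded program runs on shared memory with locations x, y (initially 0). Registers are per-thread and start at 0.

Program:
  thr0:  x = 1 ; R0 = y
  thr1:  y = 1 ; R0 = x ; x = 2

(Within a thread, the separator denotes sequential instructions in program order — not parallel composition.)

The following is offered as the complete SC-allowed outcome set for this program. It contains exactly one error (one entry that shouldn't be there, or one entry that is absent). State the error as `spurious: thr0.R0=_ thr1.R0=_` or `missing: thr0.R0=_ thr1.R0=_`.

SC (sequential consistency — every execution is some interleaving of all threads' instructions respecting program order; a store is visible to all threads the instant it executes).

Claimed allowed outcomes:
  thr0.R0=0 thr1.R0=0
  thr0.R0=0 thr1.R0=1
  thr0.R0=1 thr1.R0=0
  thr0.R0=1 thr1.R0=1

spurious: thr0.R0=0 thr1.R0=0

outcome vector order: (thr0.R0,thr1.R0)
SC: 3 outcomes — {01, 10, 11}
claimed∖SC = {00}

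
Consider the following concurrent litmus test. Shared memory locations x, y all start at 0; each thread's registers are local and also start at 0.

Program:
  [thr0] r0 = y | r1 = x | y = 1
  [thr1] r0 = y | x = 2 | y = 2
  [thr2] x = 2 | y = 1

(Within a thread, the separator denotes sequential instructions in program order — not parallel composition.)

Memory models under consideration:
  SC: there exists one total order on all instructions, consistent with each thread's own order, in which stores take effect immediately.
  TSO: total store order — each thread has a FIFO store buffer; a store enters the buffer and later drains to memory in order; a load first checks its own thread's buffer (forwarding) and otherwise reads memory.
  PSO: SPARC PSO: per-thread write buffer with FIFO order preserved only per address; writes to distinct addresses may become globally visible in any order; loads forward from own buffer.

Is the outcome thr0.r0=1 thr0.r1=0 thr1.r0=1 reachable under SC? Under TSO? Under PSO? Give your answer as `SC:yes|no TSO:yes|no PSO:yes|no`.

outcome vector order: (thr0.r0,thr0.r1,thr1.r0)
SC: 8 outcomes — {000; 001; 020; 021; 120; 121; 220; 221}
TSO: 8 outcomes — {000; 001; 020; 021; 120; 121; 220; 221}
PSO: 12 outcomes — {000; 001; 020; 021; 100; 101; 120; 121; 200; 201; 220; 221}
target 101 ∈ {PSO}

SC:no TSO:no PSO:yes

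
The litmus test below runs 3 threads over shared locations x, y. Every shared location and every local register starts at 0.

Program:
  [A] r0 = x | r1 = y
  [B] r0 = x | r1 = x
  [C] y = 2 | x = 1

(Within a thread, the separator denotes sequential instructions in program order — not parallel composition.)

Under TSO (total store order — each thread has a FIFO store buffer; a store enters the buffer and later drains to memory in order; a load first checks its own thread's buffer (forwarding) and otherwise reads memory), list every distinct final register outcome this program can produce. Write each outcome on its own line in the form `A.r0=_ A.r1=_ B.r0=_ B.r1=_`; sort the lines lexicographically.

outcome vector order: (A.r0,A.r1,B.r0,B.r1)
|TSO outcomes| = 9

A.r0=0 A.r1=0 B.r0=0 B.r1=0
A.r0=0 A.r1=0 B.r0=0 B.r1=1
A.r0=0 A.r1=0 B.r0=1 B.r1=1
A.r0=0 A.r1=2 B.r0=0 B.r1=0
A.r0=0 A.r1=2 B.r0=0 B.r1=1
A.r0=0 A.r1=2 B.r0=1 B.r1=1
A.r0=1 A.r1=2 B.r0=0 B.r1=0
A.r0=1 A.r1=2 B.r0=0 B.r1=1
A.r0=1 A.r1=2 B.r0=1 B.r1=1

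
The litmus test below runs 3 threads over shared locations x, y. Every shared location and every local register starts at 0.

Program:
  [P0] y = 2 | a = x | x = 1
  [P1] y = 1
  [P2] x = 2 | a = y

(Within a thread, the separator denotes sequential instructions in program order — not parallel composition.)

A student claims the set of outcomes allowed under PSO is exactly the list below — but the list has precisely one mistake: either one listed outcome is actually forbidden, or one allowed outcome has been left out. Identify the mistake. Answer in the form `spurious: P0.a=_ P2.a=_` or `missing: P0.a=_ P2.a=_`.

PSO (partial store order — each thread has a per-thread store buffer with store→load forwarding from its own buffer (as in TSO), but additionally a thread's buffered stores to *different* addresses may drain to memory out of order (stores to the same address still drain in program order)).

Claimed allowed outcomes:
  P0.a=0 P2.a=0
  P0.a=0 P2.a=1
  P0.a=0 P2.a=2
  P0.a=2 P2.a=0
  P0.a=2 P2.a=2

missing: P0.a=2 P2.a=1

outcome vector order: (P0.a,P2.a)
PSO (6): (0,0); (0,1); (0,2); (2,0); (2,1); (2,2)
PSO∖claimed = {(2,1)}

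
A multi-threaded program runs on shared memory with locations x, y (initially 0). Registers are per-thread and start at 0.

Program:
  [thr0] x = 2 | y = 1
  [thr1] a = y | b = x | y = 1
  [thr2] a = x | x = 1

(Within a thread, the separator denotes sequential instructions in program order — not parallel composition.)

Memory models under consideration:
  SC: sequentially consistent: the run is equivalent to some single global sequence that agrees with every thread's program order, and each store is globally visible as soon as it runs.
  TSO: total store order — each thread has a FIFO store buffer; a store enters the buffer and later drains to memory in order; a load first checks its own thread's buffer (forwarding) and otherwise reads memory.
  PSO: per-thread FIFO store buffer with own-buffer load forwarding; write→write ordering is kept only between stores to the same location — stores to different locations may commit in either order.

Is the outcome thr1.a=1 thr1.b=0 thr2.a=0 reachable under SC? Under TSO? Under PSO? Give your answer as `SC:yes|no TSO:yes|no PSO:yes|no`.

SC:no TSO:no PSO:yes

outcome vector order: (thr1.a,thr1.b,thr2.a)
SC: 10 outcomes — {(0,0,0); (0,0,2); (0,1,0); (0,1,2); (0,2,0); (0,2,2); (1,1,0); (1,1,2); (1,2,0); (1,2,2)}
TSO: 10 outcomes — {(0,0,0); (0,0,2); (0,1,0); (0,1,2); (0,2,0); (0,2,2); (1,1,0); (1,1,2); (1,2,0); (1,2,2)}
PSO: 12 outcomes — {(0,0,0); (0,0,2); (0,1,0); (0,1,2); (0,2,0); (0,2,2); (1,0,0); (1,0,2); (1,1,0); (1,1,2); (1,2,0); (1,2,2)}
target (1,0,0) ∈ {PSO}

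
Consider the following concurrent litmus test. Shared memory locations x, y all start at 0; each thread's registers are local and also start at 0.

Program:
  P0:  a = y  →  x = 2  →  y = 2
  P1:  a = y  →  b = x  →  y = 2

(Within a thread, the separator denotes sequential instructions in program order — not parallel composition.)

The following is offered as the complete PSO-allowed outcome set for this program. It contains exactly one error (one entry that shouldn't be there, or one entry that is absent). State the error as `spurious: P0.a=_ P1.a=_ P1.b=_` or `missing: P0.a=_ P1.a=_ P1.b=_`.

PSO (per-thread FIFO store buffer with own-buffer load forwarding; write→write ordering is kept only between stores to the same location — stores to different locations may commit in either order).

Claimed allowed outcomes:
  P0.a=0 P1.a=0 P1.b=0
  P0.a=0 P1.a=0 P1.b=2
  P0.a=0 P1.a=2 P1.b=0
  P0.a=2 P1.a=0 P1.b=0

missing: P0.a=0 P1.a=2 P1.b=2

outcome vector order: (P0.a,P1.a,P1.b)
PSO: 5 outcomes — {(0,0,0), (0,0,2), (0,2,0), (0,2,2), (2,0,0)}
PSO∖claimed = {(0,2,2)}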